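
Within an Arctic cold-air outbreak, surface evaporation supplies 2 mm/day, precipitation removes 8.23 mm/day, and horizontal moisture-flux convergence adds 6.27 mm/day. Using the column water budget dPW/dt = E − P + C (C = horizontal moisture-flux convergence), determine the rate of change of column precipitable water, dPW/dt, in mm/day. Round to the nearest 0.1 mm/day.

dPW/dt ≈ 0.0 mm/day

dPW/dt = E − P + C = 2 − 8.23 + (6.27) = 0.0 mm/day.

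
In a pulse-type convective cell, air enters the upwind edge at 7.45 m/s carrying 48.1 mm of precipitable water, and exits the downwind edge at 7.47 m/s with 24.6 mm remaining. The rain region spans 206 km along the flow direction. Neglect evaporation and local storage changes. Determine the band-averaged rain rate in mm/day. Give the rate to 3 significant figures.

R ≈ 73.2 mm/day

Column moisture flux per unit crosswind length is F = V × PW.
Inflow: F_in = 7.45 × 48.1 = 358.345 mm·m/s
Outflow: F_out = 7.47 × 24.6 = 183.762 mm·m/s
Steady-state rate R = (F_in − F_out)/L = (358.345 − 183.762) / 206000 m = 8.475e-04 mm/s.
R = 8.475e-04 × 3600 × 24 = 73.2 mm/day.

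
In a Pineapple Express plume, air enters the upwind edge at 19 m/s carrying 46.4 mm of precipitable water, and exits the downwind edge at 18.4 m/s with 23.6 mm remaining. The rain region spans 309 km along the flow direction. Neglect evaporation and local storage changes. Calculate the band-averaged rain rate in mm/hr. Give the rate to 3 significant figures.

Column moisture flux per unit crosswind length is F = V × PW.
Inflow: F_in = 19 × 46.4 = 881.6 mm·m/s
Outflow: F_out = 18.4 × 23.6 = 434.24 mm·m/s
Steady-state rate R = (F_in − F_out)/L = (881.6 − 434.24) / 309000 m = 1.448e-03 mm/s.
R = 1.448e-03 × 3600 = 5.21 mm/hr.

R ≈ 5.21 mm/hr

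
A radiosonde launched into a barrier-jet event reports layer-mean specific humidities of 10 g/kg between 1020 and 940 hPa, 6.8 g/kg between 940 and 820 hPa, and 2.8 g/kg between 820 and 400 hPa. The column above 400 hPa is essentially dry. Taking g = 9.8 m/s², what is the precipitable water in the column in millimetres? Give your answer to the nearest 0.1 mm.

PW ≈ 28.5 mm

Precipitable water is the column-integrated vapour mass per unit area: PW = (1/g) Σ q̄ Δp, with q in kg/kg and Δp in Pa (1 kg/m² of water = 1 mm).
Layer 1020–940 hPa: Δp = 80 hPa = 8000 Pa, q̄ = 0.01 kg/kg → 0.01 × 8000 / 9.8 = 8.16 mm
Layer 940–820 hPa: Δp = 120 hPa = 12000 Pa, q̄ = 0.0068 kg/kg → 0.0068 × 12000 / 9.8 = 8.33 mm
Layer 820–400 hPa: Δp = 420 hPa = 42000 Pa, q̄ = 0.0028 kg/kg → 0.0028 × 42000 / 9.8 = 12.00 mm
PW = 8.16 + 8.33 + 12.00 = 28.49 ≈ 28.5 mm.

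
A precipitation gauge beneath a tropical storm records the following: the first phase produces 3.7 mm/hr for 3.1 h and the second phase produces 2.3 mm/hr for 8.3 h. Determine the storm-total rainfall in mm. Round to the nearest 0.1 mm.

total ≈ 30.6 mm

Total = Σ Rᵢ Δtᵢ = 3.7 × 3.1 + 2.3 × 8.3
      = 11.47 + 19.09 = 30.6 mm.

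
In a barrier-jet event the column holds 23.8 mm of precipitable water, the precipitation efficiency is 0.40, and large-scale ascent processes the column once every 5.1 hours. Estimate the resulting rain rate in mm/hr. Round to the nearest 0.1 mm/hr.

R ≈ 1.9 mm/hr

Each overturning extracts ε × PW = 0.40 × 23.8 = 9.52 mm.
Rate = ε·PW / τ = 9.52 / 5.1 h = 1.9 mm/hr.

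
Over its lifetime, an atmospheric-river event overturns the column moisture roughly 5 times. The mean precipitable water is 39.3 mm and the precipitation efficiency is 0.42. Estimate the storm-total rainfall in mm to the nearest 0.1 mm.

rainfall ≈ 82.5 mm

Each cycle deposits ε × PW = 0.42 × 39.3 = 16.506 mm.
Over 5 cycles: 5 × 16.506 = 82.5 mm.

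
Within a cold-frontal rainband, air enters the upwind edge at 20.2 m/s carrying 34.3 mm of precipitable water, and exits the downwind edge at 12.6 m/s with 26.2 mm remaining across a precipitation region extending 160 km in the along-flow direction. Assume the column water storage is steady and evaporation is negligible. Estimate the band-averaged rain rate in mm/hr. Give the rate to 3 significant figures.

Column moisture flux per unit crosswind length is F = V × PW.
Inflow: F_in = 20.2 × 34.3 = 692.86 mm·m/s
Outflow: F_out = 12.6 × 26.2 = 330.12 mm·m/s
Steady-state rate R = (F_in − F_out)/L = (692.86 − 330.12) / 160000 m = 2.267e-03 mm/s.
R = 2.267e-03 × 3600 = 8.16 mm/hr.

R ≈ 8.16 mm/hr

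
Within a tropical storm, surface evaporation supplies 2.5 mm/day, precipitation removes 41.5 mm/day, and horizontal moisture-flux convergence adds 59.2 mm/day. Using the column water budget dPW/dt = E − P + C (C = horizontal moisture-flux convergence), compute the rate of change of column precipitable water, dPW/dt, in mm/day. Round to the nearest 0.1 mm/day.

dPW/dt ≈ 20.2 mm/day

dPW/dt = E − P + C = 2.5 − 41.5 + (59.2) = 20.2 mm/day.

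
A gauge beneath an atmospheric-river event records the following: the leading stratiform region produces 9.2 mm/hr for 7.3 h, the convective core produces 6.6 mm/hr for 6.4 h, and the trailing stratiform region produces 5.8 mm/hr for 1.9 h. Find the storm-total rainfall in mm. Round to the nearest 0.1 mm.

total ≈ 120.4 mm

Total = Σ Rᵢ Δtᵢ = 9.2 × 7.3 + 6.6 × 6.4 + 5.8 × 1.9
      = 67.16 + 42.24 + 11.02 = 120.4 mm.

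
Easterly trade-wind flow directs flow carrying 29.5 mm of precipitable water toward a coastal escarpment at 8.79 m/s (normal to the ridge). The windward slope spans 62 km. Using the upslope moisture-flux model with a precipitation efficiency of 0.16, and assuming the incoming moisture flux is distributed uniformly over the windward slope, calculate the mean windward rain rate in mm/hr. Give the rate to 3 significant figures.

Incoming column moisture flux per unit ridge length: F = V × PW = 8.79 × 29.5 = 259.305 mm·m/s.
Spread over the 62 km slope with efficiency ε = 0.16: R = ε·F/W = 0.16 × 259.305 / 62000 m = 6.692e-04 mm/s.
R = 6.692e-04 × 3600 = 2.41 mm/hr.

R ≈ 2.41 mm/hr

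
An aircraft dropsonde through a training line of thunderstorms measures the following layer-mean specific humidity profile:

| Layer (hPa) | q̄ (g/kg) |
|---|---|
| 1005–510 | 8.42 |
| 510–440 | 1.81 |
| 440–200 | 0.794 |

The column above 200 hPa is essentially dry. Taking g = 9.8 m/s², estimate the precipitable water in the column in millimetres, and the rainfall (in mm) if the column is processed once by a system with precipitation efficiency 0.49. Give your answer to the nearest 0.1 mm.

Precipitable water is the column-integrated vapour mass per unit area: PW = (1/g) Σ q̄ Δp, with q in kg/kg and Δp in Pa (1 kg/m² of water = 1 mm).
Layer 1005–510 hPa: Δp = 495 hPa = 49500 Pa, q̄ = 0.00842 kg/kg → 0.00842 × 49500 / 9.8 = 42.53 mm
Layer 510–440 hPa: Δp = 70 hPa = 7000 Pa, q̄ = 0.00181 kg/kg → 0.00181 × 7000 / 9.8 = 1.29 mm
Layer 440–200 hPa: Δp = 240 hPa = 24000 Pa, q̄ = 0.000794 kg/kg → 0.000794 × 24000 / 9.8 = 1.94 mm
PW = 42.53 + 1.29 + 1.94 = 45.76 ≈ 45.8 mm.
Rainfall = ε × PW = 0.49 × 45.8 = 22.4 mm.

PW ≈ 45.8 mm; rainfall ≈ 22.4 mm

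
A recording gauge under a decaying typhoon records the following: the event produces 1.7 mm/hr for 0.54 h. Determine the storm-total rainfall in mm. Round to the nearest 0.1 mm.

total ≈ 0.9 mm

Total = Σ Rᵢ Δtᵢ = 1.7 × 0.54
      = 0.918 = 0.9 mm.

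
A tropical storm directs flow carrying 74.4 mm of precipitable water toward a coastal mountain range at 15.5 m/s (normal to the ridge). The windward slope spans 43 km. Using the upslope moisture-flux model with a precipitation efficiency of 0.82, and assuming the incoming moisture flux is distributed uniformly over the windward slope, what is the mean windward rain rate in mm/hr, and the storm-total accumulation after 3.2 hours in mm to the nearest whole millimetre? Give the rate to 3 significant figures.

Incoming column moisture flux per unit ridge length: F = V × PW = 15.5 × 74.4 = 1153.2 mm·m/s.
Spread over the 43 km slope with efficiency ε = 0.82: R = ε·F/W = 0.82 × 1153.2 / 43000 m = 2.199e-02 mm/s.
R = 2.199e-02 × 3600 = 79.2 mm/hr.
Over 3.2 h: total = 79.2 × 3.2 = 253.44 ≈ 253 mm.

R ≈ 79.2 mm/hr; total ≈ 253 mm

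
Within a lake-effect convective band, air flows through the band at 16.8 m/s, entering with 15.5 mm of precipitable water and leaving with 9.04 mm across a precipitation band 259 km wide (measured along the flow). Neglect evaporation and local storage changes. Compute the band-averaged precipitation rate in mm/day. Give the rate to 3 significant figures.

R ≈ 36.2 mm/day

Column moisture flux per unit crosswind length is F = V × PW.
Inflow: F_in = 16.8 × 15.5 = 260.4 mm·m/s
Outflow: F_out = 16.8 × 9.04 = 151.872 mm·m/s
Steady-state rate R = (F_in − F_out)/L = (260.4 − 151.872) / 259000 m = 4.190e-04 mm/s.
R = 4.190e-04 × 3600 × 24 = 36.2 mm/day.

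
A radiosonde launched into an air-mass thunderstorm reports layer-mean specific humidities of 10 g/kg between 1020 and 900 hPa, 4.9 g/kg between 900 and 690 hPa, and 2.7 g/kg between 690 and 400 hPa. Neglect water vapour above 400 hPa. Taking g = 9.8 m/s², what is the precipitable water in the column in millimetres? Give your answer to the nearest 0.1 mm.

Precipitable water is the column-integrated vapour mass per unit area: PW = (1/g) Σ q̄ Δp, with q in kg/kg and Δp in Pa (1 kg/m² of water = 1 mm).
Layer 1020–900 hPa: Δp = 120 hPa = 12000 Pa, q̄ = 0.01 kg/kg → 0.01 × 12000 / 9.8 = 12.24 mm
Layer 900–690 hPa: Δp = 210 hPa = 21000 Pa, q̄ = 0.0049 kg/kg → 0.0049 × 21000 / 9.8 = 10.50 mm
Layer 690–400 hPa: Δp = 290 hPa = 29000 Pa, q̄ = 0.0027 kg/kg → 0.0027 × 29000 / 9.8 = 7.99 mm
PW = 12.24 + 10.50 + 7.99 = 30.73 ≈ 30.7 mm.

PW ≈ 30.7 mm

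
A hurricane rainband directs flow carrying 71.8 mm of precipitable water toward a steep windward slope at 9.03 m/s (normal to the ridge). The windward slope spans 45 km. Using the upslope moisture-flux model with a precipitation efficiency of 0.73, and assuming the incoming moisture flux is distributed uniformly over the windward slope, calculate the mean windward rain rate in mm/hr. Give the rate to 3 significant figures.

Incoming column moisture flux per unit ridge length: F = V × PW = 9.03 × 71.8 = 648.354 mm·m/s.
Spread over the 45 km slope with efficiency ε = 0.73: R = ε·F/W = 0.73 × 648.354 / 45000 m = 1.052e-02 mm/s.
R = 1.052e-02 × 3600 = 37.9 mm/hr.

R ≈ 37.9 mm/hr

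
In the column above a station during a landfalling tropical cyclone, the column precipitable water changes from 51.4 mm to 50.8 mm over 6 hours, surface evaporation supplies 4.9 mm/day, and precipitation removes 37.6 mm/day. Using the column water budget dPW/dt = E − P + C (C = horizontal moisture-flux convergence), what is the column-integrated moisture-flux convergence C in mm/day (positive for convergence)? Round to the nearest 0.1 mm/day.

C ≈ 30.3 mm/day

dPW/dt = (50.8 − 51.4) mm / (6/24 day) = -2.400 mm/day.
C = dPW/dt − E + P = (-2.400) − 4.9 + 37.6 = 30.3 mm/day.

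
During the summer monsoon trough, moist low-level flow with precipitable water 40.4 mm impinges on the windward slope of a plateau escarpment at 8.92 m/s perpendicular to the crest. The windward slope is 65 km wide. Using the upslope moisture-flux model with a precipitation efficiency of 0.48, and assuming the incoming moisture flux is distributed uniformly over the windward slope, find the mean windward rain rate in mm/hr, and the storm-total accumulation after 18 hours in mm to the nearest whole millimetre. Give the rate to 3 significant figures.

R ≈ 9.58 mm/hr; total ≈ 172 mm

Incoming column moisture flux per unit ridge length: F = V × PW = 8.92 × 40.4 = 360.368 mm·m/s.
Spread over the 65 km slope with efficiency ε = 0.48: R = ε·F/W = 0.48 × 360.368 / 65000 m = 2.661e-03 mm/s.
R = 2.661e-03 × 3600 = 9.58 mm/hr.
Over 18 h: total = 9.58 × 18 = 172.44 ≈ 172 mm.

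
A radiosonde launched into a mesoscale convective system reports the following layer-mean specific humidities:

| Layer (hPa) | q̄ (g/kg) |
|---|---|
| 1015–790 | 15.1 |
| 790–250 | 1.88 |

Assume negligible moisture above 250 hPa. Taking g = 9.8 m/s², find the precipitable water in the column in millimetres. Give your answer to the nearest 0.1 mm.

PW ≈ 45.0 mm

Precipitable water is the column-integrated vapour mass per unit area: PW = (1/g) Σ q̄ Δp, with q in kg/kg and Δp in Pa (1 kg/m² of water = 1 mm).
Layer 1015–790 hPa: Δp = 225 hPa = 22500 Pa, q̄ = 0.0151 kg/kg → 0.0151 × 22500 / 9.8 = 34.67 mm
Layer 790–250 hPa: Δp = 540 hPa = 54000 Pa, q̄ = 0.00188 kg/kg → 0.00188 × 54000 / 9.8 = 10.36 mm
PW = 34.67 + 10.36 = 45.03 ≈ 45.0 mm.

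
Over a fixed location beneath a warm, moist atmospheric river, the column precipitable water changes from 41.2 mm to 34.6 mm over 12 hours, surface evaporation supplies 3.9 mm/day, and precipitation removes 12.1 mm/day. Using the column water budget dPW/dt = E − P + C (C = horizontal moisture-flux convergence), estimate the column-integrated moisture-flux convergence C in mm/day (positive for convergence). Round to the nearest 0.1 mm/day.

C ≈ -5.0 mm/day

dPW/dt = (34.6 − 41.2) mm / (12/24 day) = -13.200 mm/day.
C = dPW/dt − E + P = (-13.200) − 3.9 + 12.1 = -5.0 mm/day.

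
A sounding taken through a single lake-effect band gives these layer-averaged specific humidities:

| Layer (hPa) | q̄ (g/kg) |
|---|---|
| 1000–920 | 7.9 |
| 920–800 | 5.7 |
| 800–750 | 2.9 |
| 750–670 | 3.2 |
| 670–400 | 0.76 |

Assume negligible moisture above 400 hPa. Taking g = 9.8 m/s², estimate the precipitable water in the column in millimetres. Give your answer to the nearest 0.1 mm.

PW ≈ 19.6 mm

Precipitable water is the column-integrated vapour mass per unit area: PW = (1/g) Σ q̄ Δp, with q in kg/kg and Δp in Pa (1 kg/m² of water = 1 mm).
Layer 1000–920 hPa: Δp = 80 hPa = 8000 Pa, q̄ = 0.0079 kg/kg → 0.0079 × 8000 / 9.8 = 6.45 mm
Layer 920–800 hPa: Δp = 120 hPa = 12000 Pa, q̄ = 0.0057 kg/kg → 0.0057 × 12000 / 9.8 = 6.98 mm
Layer 800–750 hPa: Δp = 50 hPa = 5000 Pa, q̄ = 0.0029 kg/kg → 0.0029 × 5000 / 9.8 = 1.48 mm
Layer 750–670 hPa: Δp = 80 hPa = 8000 Pa, q̄ = 0.0032 kg/kg → 0.0032 × 8000 / 9.8 = 2.61 mm
Layer 670–400 hPa: Δp = 270 hPa = 27000 Pa, q̄ = 0.00076 kg/kg → 0.00076 × 27000 / 9.8 = 2.09 mm
PW = 6.45 + 6.98 + 1.48 + 2.61 + 2.09 = 19.61 ≈ 19.6 mm.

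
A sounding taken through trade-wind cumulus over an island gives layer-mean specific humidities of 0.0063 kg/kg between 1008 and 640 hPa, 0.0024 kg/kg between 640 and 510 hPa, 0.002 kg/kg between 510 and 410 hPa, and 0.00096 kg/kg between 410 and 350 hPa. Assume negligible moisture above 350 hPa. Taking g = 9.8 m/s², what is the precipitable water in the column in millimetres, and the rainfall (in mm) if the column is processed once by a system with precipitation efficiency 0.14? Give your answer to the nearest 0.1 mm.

PW ≈ 29.5 mm; rainfall ≈ 4.1 mm

Precipitable water is the column-integrated vapour mass per unit area: PW = (1/g) Σ q̄ Δp, with q in kg/kg and Δp in Pa (1 kg/m² of water = 1 mm).
Layer 1008–640 hPa: Δp = 368 hPa = 36800 Pa, q̄ = 0.0063 kg/kg → 0.0063 × 36800 / 9.8 = 23.66 mm
Layer 640–510 hPa: Δp = 130 hPa = 13000 Pa, q̄ = 0.0024 kg/kg → 0.0024 × 13000 / 9.8 = 3.18 mm
Layer 510–410 hPa: Δp = 100 hPa = 10000 Pa, q̄ = 0.002 kg/kg → 0.002 × 10000 / 9.8 = 2.04 mm
Layer 410–350 hPa: Δp = 60 hPa = 6000 Pa, q̄ = 0.00096 kg/kg → 0.00096 × 6000 / 9.8 = 0.59 mm
PW = 23.66 + 3.18 + 2.04 + 0.59 = 29.47 ≈ 29.5 mm.
Rainfall = ε × PW = 0.14 × 29.5 = 4.1 mm.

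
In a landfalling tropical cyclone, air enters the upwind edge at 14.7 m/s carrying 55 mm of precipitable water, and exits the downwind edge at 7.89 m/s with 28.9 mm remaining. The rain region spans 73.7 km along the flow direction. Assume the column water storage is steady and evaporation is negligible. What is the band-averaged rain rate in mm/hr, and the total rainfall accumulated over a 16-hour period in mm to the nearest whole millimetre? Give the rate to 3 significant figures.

Column moisture flux per unit crosswind length is F = V × PW.
Inflow: F_in = 14.7 × 55 = 808.5 mm·m/s
Outflow: F_out = 7.89 × 28.9 = 228.021 mm·m/s
Steady-state rate R = (F_in − F_out)/L = (808.5 − 228.021) / 73700 m = 7.876e-03 mm/s.
R = 7.876e-03 × 3600 = 28.4 mm/hr.
Over 16 h: total = 28.4 × 16 = 454.4 ≈ 454 mm.

R ≈ 28.4 mm/hr; total ≈ 454 mm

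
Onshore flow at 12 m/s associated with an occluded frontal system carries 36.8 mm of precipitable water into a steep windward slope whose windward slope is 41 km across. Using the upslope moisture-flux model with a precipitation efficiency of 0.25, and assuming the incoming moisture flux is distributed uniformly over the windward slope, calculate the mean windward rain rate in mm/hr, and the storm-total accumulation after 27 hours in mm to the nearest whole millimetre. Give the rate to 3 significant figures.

Incoming column moisture flux per unit ridge length: F = V × PW = 12 × 36.8 = 441.6 mm·m/s.
Spread over the 41 km slope with efficiency ε = 0.25: R = ε·F/W = 0.25 × 441.6 / 41000 m = 2.693e-03 mm/s.
R = 2.693e-03 × 3600 = 9.69 mm/hr.
Over 27 h: total = 9.69 × 27 = 261.63 ≈ 262 mm.

R ≈ 9.69 mm/hr; total ≈ 262 mm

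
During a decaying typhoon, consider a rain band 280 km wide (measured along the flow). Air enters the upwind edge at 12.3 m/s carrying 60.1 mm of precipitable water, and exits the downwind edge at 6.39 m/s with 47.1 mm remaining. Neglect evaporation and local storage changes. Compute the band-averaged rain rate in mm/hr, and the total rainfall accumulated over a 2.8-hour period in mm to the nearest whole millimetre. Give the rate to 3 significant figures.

R ≈ 5.63 mm/hr; total ≈ 16 mm

Column moisture flux per unit crosswind length is F = V × PW.
Inflow: F_in = 12.3 × 60.1 = 739.23 mm·m/s
Outflow: F_out = 6.39 × 47.1 = 300.969 mm·m/s
Steady-state rate R = (F_in − F_out)/L = (739.23 − 300.969) / 280000 m = 1.565e-03 mm/s.
R = 1.565e-03 × 3600 = 5.63 mm/hr.
Over 2.8 h: total = 5.63 × 2.8 = 15.764 ≈ 16 mm.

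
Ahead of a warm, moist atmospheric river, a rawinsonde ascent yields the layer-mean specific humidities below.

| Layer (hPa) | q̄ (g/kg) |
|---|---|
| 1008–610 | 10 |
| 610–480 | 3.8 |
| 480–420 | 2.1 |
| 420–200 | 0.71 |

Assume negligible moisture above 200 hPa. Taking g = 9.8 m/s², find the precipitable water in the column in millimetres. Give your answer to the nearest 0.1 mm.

PW ≈ 48.5 mm

Precipitable water is the column-integrated vapour mass per unit area: PW = (1/g) Σ q̄ Δp, with q in kg/kg and Δp in Pa (1 kg/m² of water = 1 mm).
Layer 1008–610 hPa: Δp = 398 hPa = 39800 Pa, q̄ = 0.01 kg/kg → 0.01 × 39800 / 9.8 = 40.61 mm
Layer 610–480 hPa: Δp = 130 hPa = 13000 Pa, q̄ = 0.0038 kg/kg → 0.0038 × 13000 / 9.8 = 5.04 mm
Layer 480–420 hPa: Δp = 60 hPa = 6000 Pa, q̄ = 0.0021 kg/kg → 0.0021 × 6000 / 9.8 = 1.29 mm
Layer 420–200 hPa: Δp = 220 hPa = 22000 Pa, q̄ = 0.00071 kg/kg → 0.00071 × 22000 / 9.8 = 1.59 mm
PW = 40.61 + 5.04 + 1.29 + 1.59 = 48.53 ≈ 48.5 mm.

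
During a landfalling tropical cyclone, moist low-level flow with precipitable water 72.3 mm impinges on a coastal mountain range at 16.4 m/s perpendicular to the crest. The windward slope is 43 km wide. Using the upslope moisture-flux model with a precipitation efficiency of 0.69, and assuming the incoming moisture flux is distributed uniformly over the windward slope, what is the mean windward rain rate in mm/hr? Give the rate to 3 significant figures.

R ≈ 68.5 mm/hr

Incoming column moisture flux per unit ridge length: F = V × PW = 16.4 × 72.3 = 1185.72 mm·m/s.
Spread over the 43 km slope with efficiency ε = 0.69: R = ε·F/W = 0.69 × 1185.72 / 43000 m = 1.903e-02 mm/s.
R = 1.903e-02 × 3600 = 68.5 mm/hr.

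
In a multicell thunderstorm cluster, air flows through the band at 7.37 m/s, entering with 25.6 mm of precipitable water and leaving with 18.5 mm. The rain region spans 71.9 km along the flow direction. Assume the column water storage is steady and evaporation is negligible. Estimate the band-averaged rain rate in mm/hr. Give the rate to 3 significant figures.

R ≈ 2.62 mm/hr

Column moisture flux per unit crosswind length is F = V × PW.
Inflow: F_in = 7.37 × 25.6 = 188.672 mm·m/s
Outflow: F_out = 7.37 × 18.5 = 136.345 mm·m/s
Steady-state rate R = (F_in − F_out)/L = (188.672 − 136.345) / 71900 m = 7.278e-04 mm/s.
R = 7.278e-04 × 3600 = 2.62 mm/hr.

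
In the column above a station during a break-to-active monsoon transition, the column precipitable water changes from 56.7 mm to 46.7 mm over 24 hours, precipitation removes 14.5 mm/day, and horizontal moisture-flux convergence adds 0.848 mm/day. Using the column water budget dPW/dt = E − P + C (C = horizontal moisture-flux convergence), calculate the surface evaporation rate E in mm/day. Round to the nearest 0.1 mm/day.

E ≈ 3.7 mm/day

dPW/dt = (46.7 − 56.7) mm / (24/24 day) = -10.000 mm/day.
E = dPW/dt + P − C = (-10.000) + 14.5 − (0.848) = 3.7 mm/day.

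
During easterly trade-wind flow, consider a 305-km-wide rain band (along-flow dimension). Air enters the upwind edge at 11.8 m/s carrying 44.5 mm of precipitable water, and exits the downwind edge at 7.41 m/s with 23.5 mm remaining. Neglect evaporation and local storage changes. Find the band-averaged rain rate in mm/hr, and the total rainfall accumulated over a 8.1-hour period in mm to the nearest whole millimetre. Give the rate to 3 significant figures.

Column moisture flux per unit crosswind length is F = V × PW.
Inflow: F_in = 11.8 × 44.5 = 525.1 mm·m/s
Outflow: F_out = 7.41 × 23.5 = 174.135 mm·m/s
Steady-state rate R = (F_in − F_out)/L = (525.1 − 174.135) / 305000 m = 1.151e-03 mm/s.
R = 1.151e-03 × 3600 = 4.14 mm/hr.
Over 8.1 h: total = 4.14 × 8.1 = 33.534 ≈ 34 mm.

R ≈ 4.14 mm/hr; total ≈ 34 mm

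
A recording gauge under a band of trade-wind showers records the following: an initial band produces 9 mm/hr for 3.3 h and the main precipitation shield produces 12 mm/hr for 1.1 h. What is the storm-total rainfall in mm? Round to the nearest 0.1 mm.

total ≈ 42.9 mm

Total = Σ Rᵢ Δtᵢ = 9 × 3.3 + 12 × 1.1
      = 29.7 + 13.2 = 42.9 mm.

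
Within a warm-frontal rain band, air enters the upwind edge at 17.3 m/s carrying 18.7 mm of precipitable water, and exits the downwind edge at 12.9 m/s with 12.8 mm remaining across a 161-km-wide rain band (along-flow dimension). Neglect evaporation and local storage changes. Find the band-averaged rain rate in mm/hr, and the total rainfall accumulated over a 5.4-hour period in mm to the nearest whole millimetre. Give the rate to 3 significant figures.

R ≈ 3.54 mm/hr; total ≈ 19 mm

Column moisture flux per unit crosswind length is F = V × PW.
Inflow: F_in = 17.3 × 18.7 = 323.51 mm·m/s
Outflow: F_out = 12.9 × 12.8 = 165.12 mm·m/s
Steady-state rate R = (F_in − F_out)/L = (323.51 − 165.12) / 161000 m = 9.838e-04 mm/s.
R = 9.838e-04 × 3600 = 3.54 mm/hr.
Over 5.4 h: total = 3.54 × 5.4 = 19.116 ≈ 19 mm.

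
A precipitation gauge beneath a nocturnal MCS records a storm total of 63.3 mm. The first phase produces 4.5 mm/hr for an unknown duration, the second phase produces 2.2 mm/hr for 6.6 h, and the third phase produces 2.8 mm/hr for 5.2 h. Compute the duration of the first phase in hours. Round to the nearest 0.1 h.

Known phases: 2.2 × 6.6 + 2.8 × 5.2 = 14.52 + 14.56 = 29.08 mm.
Remaining depth = 63.3 − 29.08 = 34.22 mm.
Duration = 34.22 / 4.5 = 7.6 h.

duration ≈ 7.6 h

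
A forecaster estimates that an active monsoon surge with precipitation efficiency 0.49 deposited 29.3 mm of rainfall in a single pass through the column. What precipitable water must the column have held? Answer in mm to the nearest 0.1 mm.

PW = rainfall / ε = 29.3 / 0.49 = 59.8 mm.

PW ≈ 59.8 mm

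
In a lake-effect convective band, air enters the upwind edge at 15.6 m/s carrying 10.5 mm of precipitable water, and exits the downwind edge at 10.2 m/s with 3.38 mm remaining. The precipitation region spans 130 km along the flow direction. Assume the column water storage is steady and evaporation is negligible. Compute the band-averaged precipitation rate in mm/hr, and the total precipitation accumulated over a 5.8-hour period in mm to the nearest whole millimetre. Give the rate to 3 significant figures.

Column moisture flux per unit crosswind length is F = V × PW.
Inflow: F_in = 15.6 × 10.5 = 163.8 mm·m/s
Outflow: F_out = 10.2 × 3.38 = 34.476 mm·m/s
Steady-state rate R = (F_in − F_out)/L = (163.8 − 34.476) / 130000 m = 9.948e-04 mm/s.
R = 9.948e-04 × 3600 = 3.58 mm/hr.
Over 5.8 h: total = 3.58 × 5.8 = 20.764 ≈ 21 mm.

R ≈ 3.58 mm/hr; total ≈ 21 mm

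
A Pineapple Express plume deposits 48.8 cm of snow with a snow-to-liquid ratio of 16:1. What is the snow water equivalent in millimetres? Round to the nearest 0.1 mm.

SWE ≈ 30.5 mm

SWE = snow depth / ratio = 48.8 cm / 16 = 3.050 cm = 30.5 mm.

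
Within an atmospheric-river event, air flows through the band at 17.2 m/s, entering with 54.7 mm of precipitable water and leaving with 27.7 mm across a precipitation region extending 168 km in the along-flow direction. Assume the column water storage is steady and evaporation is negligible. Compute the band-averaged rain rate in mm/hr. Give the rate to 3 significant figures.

Column moisture flux per unit crosswind length is F = V × PW.
Inflow: F_in = 17.2 × 54.7 = 940.84 mm·m/s
Outflow: F_out = 17.2 × 27.7 = 476.44 mm·m/s
Steady-state rate R = (F_in − F_out)/L = (940.84 − 476.44) / 168000 m = 2.764e-03 mm/s.
R = 2.764e-03 × 3600 = 9.95 mm/hr.

R ≈ 9.95 mm/hr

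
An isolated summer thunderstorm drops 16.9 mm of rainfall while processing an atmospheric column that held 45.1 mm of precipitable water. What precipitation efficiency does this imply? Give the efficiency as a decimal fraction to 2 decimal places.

ε ≈ 0.37

ε = rainfall / PW = 16.9 / 45.1 = 0.37.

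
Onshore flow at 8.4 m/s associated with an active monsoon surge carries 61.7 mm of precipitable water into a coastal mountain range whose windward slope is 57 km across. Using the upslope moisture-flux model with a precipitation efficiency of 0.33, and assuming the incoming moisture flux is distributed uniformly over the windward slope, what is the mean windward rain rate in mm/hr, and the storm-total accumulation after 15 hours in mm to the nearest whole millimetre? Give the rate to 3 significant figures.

R ≈ 10.8 mm/hr; total ≈ 162 mm

Incoming column moisture flux per unit ridge length: F = V × PW = 8.4 × 61.7 = 518.28 mm·m/s.
Spread over the 57 km slope with efficiency ε = 0.33: R = ε·F/W = 0.33 × 518.28 / 57000 m = 3.001e-03 mm/s.
R = 3.001e-03 × 3600 = 10.8 mm/hr.
Over 15 h: total = 10.8 × 15 = 162 mm.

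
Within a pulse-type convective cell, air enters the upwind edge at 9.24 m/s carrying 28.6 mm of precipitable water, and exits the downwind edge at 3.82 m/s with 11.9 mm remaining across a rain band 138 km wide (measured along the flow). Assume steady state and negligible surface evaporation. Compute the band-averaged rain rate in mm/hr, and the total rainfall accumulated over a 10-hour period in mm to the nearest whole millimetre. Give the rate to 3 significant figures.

Column moisture flux per unit crosswind length is F = V × PW.
Inflow: F_in = 9.24 × 28.6 = 264.264 mm·m/s
Outflow: F_out = 3.82 × 11.9 = 45.458 mm·m/s
Steady-state rate R = (F_in − F_out)/L = (264.264 − 45.458) / 138000 m = 1.586e-03 mm/s.
R = 1.586e-03 × 3600 = 5.71 mm/hr.
Over 10 h: total = 5.71 × 10 = 57.1 ≈ 57 mm.

R ≈ 5.71 mm/hr; total ≈ 57 mm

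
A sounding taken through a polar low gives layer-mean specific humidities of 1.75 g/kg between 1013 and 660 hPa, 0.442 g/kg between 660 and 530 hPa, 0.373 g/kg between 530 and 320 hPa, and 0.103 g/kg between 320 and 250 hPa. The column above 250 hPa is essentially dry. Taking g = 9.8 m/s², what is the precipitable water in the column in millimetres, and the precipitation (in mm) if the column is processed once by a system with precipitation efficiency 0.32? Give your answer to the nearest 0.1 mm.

Precipitable water is the column-integrated vapour mass per unit area: PW = (1/g) Σ q̄ Δp, with q in kg/kg and Δp in Pa (1 kg/m² of water = 1 mm).
Layer 1013–660 hPa: Δp = 353 hPa = 35300 Pa, q̄ = 0.00175 kg/kg → 0.00175 × 35300 / 9.8 = 6.30 mm
Layer 660–530 hPa: Δp = 130 hPa = 13000 Pa, q̄ = 0.000442 kg/kg → 0.000442 × 13000 / 9.8 = 0.59 mm
Layer 530–320 hPa: Δp = 210 hPa = 21000 Pa, q̄ = 0.000373 kg/kg → 0.000373 × 21000 / 9.8 = 0.80 mm
Layer 320–250 hPa: Δp = 70 hPa = 7000 Pa, q̄ = 0.000103 kg/kg → 0.000103 × 7000 / 9.8 = 0.07 mm
PW = 6.30 + 0.59 + 0.80 + 0.07 = 7.76 ≈ 7.8 mm.
Precipitation = ε × PW = 0.32 × 7.8 = 2.5 mm.

PW ≈ 7.8 mm; precipitation ≈ 2.5 mm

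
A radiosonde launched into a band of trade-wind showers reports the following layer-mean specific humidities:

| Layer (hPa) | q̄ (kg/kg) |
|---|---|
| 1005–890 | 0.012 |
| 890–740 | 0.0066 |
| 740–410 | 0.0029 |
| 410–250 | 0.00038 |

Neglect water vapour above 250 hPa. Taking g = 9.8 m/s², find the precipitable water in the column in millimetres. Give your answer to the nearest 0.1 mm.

Precipitable water is the column-integrated vapour mass per unit area: PW = (1/g) Σ q̄ Δp, with q in kg/kg and Δp in Pa (1 kg/m² of water = 1 mm).
Layer 1005–890 hPa: Δp = 115 hPa = 11500 Pa, q̄ = 0.012 kg/kg → 0.012 × 11500 / 9.8 = 14.08 mm
Layer 890–740 hPa: Δp = 150 hPa = 15000 Pa, q̄ = 0.0066 kg/kg → 0.0066 × 15000 / 9.8 = 10.10 mm
Layer 740–410 hPa: Δp = 330 hPa = 33000 Pa, q̄ = 0.0029 kg/kg → 0.0029 × 33000 / 9.8 = 9.77 mm
Layer 410–250 hPa: Δp = 160 hPa = 16000 Pa, q̄ = 0.00038 kg/kg → 0.00038 × 16000 / 9.8 = 0.62 mm
PW = 14.08 + 10.10 + 9.77 + 0.62 = 34.57 ≈ 34.6 mm.

PW ≈ 34.6 mm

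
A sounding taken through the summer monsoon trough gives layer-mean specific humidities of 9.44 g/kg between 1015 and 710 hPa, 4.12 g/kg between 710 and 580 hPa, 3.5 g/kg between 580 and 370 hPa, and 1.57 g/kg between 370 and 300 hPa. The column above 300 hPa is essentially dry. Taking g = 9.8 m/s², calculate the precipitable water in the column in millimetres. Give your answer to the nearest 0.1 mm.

PW ≈ 43.5 mm

Precipitable water is the column-integrated vapour mass per unit area: PW = (1/g) Σ q̄ Δp, with q in kg/kg and Δp in Pa (1 kg/m² of water = 1 mm).
Layer 1015–710 hPa: Δp = 305 hPa = 30500 Pa, q̄ = 0.00944 kg/kg → 0.00944 × 30500 / 9.8 = 29.38 mm
Layer 710–580 hPa: Δp = 130 hPa = 13000 Pa, q̄ = 0.00412 kg/kg → 0.00412 × 13000 / 9.8 = 5.47 mm
Layer 580–370 hPa: Δp = 210 hPa = 21000 Pa, q̄ = 0.0035 kg/kg → 0.0035 × 21000 / 9.8 = 7.50 mm
Layer 370–300 hPa: Δp = 70 hPa = 7000 Pa, q̄ = 0.00157 kg/kg → 0.00157 × 7000 / 9.8 = 1.12 mm
PW = 29.38 + 5.47 + 7.50 + 1.12 = 43.47 ≈ 43.5 mm.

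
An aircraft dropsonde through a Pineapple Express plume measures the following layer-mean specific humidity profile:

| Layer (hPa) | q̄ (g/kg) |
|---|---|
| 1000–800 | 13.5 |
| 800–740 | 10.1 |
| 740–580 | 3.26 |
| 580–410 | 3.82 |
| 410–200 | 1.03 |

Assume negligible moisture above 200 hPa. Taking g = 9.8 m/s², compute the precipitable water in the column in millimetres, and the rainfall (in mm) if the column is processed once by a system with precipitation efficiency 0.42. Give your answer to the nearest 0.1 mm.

PW ≈ 47.9 mm; rainfall ≈ 20.1 mm

Precipitable water is the column-integrated vapour mass per unit area: PW = (1/g) Σ q̄ Δp, with q in kg/kg and Δp in Pa (1 kg/m² of water = 1 mm).
Layer 1000–800 hPa: Δp = 200 hPa = 20000 Pa, q̄ = 0.0135 kg/kg → 0.0135 × 20000 / 9.8 = 27.55 mm
Layer 800–740 hPa: Δp = 60 hPa = 6000 Pa, q̄ = 0.0101 kg/kg → 0.0101 × 6000 / 9.8 = 6.18 mm
Layer 740–580 hPa: Δp = 160 hPa = 16000 Pa, q̄ = 0.00326 kg/kg → 0.00326 × 16000 / 9.8 = 5.32 mm
Layer 580–410 hPa: Δp = 170 hPa = 17000 Pa, q̄ = 0.00382 kg/kg → 0.00382 × 17000 / 9.8 = 6.63 mm
Layer 410–200 hPa: Δp = 210 hPa = 21000 Pa, q̄ = 0.00103 kg/kg → 0.00103 × 21000 / 9.8 = 2.21 mm
PW = 27.55 + 6.18 + 5.32 + 6.63 + 2.21 = 47.89 ≈ 47.9 mm.
Rainfall = ε × PW = 0.42 × 47.9 = 20.1 mm.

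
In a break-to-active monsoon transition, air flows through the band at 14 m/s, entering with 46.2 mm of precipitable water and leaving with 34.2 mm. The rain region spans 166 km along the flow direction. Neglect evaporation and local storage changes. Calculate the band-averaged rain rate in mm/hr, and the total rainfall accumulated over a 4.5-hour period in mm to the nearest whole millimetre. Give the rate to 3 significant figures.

R ≈ 3.64 mm/hr; total ≈ 16 mm

Column moisture flux per unit crosswind length is F = V × PW.
Inflow: F_in = 14 × 46.2 = 646.8 mm·m/s
Outflow: F_out = 14 × 34.2 = 478.8 mm·m/s
Steady-state rate R = (F_in − F_out)/L = (646.8 − 478.8) / 166000 m = 1.012e-03 mm/s.
R = 1.012e-03 × 3600 = 3.64 mm/hr.
Over 4.5 h: total = 3.64 × 4.5 = 16.38 ≈ 16 mm.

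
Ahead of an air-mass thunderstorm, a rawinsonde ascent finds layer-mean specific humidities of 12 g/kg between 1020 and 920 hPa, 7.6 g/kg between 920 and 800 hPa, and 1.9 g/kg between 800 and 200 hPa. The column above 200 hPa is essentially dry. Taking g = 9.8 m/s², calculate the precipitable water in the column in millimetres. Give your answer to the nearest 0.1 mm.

Precipitable water is the column-integrated vapour mass per unit area: PW = (1/g) Σ q̄ Δp, with q in kg/kg and Δp in Pa (1 kg/m² of water = 1 mm).
Layer 1020–920 hPa: Δp = 100 hPa = 10000 Pa, q̄ = 0.012 kg/kg → 0.012 × 10000 / 9.8 = 12.24 mm
Layer 920–800 hPa: Δp = 120 hPa = 12000 Pa, q̄ = 0.0076 kg/kg → 0.0076 × 12000 / 9.8 = 9.31 mm
Layer 800–200 hPa: Δp = 600 hPa = 60000 Pa, q̄ = 0.0019 kg/kg → 0.0019 × 60000 / 9.8 = 11.63 mm
PW = 12.24 + 9.31 + 11.63 = 33.18 ≈ 33.2 mm.

PW ≈ 33.2 mm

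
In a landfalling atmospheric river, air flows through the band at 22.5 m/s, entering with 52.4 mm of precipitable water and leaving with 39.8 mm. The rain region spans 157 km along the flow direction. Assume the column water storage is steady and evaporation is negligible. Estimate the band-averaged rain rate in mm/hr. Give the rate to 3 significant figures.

Column moisture flux per unit crosswind length is F = V × PW.
Inflow: F_in = 22.5 × 52.4 = 1179 mm·m/s
Outflow: F_out = 22.5 × 39.8 = 895.5 mm·m/s
Steady-state rate R = (F_in − F_out)/L = (1179 − 895.5) / 157000 m = 1.806e-03 mm/s.
R = 1.806e-03 × 3600 = 6.50 mm/hr.

R ≈ 6.50 mm/hr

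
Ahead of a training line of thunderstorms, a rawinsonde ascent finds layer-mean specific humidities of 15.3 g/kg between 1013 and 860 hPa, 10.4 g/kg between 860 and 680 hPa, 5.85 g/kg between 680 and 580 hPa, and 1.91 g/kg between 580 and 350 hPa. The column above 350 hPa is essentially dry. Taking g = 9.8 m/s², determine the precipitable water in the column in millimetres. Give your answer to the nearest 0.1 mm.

Precipitable water is the column-integrated vapour mass per unit area: PW = (1/g) Σ q̄ Δp, with q in kg/kg and Δp in Pa (1 kg/m² of water = 1 mm).
Layer 1013–860 hPa: Δp = 153 hPa = 15300 Pa, q̄ = 0.0153 kg/kg → 0.0153 × 15300 / 9.8 = 23.89 mm
Layer 860–680 hPa: Δp = 180 hPa = 18000 Pa, q̄ = 0.0104 kg/kg → 0.0104 × 18000 / 9.8 = 19.10 mm
Layer 680–580 hPa: Δp = 100 hPa = 10000 Pa, q̄ = 0.00585 kg/kg → 0.00585 × 10000 / 9.8 = 5.97 mm
Layer 580–350 hPa: Δp = 230 hPa = 23000 Pa, q̄ = 0.00191 kg/kg → 0.00191 × 23000 / 9.8 = 4.48 mm
PW = 23.89 + 19.10 + 5.97 + 4.48 = 53.44 ≈ 53.4 mm.

PW ≈ 53.4 mm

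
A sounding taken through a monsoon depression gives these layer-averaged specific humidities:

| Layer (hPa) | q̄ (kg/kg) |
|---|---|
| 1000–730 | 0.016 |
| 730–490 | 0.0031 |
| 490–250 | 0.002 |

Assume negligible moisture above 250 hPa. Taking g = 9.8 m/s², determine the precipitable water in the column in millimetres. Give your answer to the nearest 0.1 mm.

Precipitable water is the column-integrated vapour mass per unit area: PW = (1/g) Σ q̄ Δp, with q in kg/kg and Δp in Pa (1 kg/m² of water = 1 mm).
Layer 1000–730 hPa: Δp = 270 hPa = 27000 Pa, q̄ = 0.016 kg/kg → 0.016 × 27000 / 9.8 = 44.08 mm
Layer 730–490 hPa: Δp = 240 hPa = 24000 Pa, q̄ = 0.0031 kg/kg → 0.0031 × 24000 / 9.8 = 7.59 mm
Layer 490–250 hPa: Δp = 240 hPa = 24000 Pa, q̄ = 0.002 kg/kg → 0.002 × 24000 / 9.8 = 4.90 mm
PW = 44.08 + 7.59 + 4.90 = 56.57 ≈ 56.6 mm.

PW ≈ 56.6 mm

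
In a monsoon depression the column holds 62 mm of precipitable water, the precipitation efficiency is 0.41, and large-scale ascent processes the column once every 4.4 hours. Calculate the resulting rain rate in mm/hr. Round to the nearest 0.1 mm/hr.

Each overturning extracts ε × PW = 0.41 × 62 = 25.42 mm.
Rate = ε·PW / τ = 25.42 / 4.4 h = 5.8 mm/hr.

R ≈ 5.8 mm/hr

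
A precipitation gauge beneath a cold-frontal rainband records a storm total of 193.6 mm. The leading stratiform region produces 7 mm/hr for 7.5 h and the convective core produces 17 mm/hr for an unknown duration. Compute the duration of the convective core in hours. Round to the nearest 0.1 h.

Known phases: 7 × 7.5 = 52.5 mm.
Remaining depth = 193.6 − 52.5 = 141.1 mm.
Duration = 141.1 / 17 = 8.3 h.

duration ≈ 8.3 h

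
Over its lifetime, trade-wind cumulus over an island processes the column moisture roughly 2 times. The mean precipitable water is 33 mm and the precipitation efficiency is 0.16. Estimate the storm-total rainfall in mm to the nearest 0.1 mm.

Each cycle deposits ε × PW = 0.16 × 33 = 5.28 mm.
Over 2 cycles: 2 × 5.28 = 10.6 mm.

rainfall ≈ 10.6 mm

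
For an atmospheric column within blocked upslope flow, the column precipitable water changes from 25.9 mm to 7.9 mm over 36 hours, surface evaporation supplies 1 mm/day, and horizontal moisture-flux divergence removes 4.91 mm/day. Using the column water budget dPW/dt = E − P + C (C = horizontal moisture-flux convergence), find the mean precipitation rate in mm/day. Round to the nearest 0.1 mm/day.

dPW/dt = (7.9 − 25.9) mm / (36/24 day) = -12.000 mm/day.
P = E + C − dPW/dt = 1 + (-4.91) − (-12.000) = 8.1 mm/day.

P ≈ 8.1 mm/day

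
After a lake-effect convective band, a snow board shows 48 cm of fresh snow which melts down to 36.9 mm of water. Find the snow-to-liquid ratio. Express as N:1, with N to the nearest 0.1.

ratio ≈ 13.0

Ratio = snow depth / SWE = 480 mm / 36.9 mm = 13.0, i.e. 13.0:1.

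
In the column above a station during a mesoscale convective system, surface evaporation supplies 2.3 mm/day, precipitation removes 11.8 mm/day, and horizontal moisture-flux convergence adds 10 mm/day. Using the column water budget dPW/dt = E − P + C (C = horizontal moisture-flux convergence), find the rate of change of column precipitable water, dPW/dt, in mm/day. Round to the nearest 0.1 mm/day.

dPW/dt ≈ 0.5 mm/day

dPW/dt = E − P + C = 2.3 − 11.8 + (10) = 0.5 mm/day.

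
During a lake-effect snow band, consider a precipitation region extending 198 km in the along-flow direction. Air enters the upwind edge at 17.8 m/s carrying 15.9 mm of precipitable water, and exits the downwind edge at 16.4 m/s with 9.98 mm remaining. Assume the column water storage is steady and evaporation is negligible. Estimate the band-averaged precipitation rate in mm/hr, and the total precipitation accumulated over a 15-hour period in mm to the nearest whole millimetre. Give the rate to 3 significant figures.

Column moisture flux per unit crosswind length is F = V × PW.
Inflow: F_in = 17.8 × 15.9 = 283.02 mm·m/s
Outflow: F_out = 16.4 × 9.98 = 163.672 mm·m/s
Steady-state rate R = (F_in − F_out)/L = (283.02 − 163.672) / 198000 m = 6.028e-04 mm/s.
R = 6.028e-04 × 3600 = 2.17 mm/hr.
Over 15 h: total = 2.17 × 15 = 32.55 ≈ 33 mm.

R ≈ 2.17 mm/hr; total ≈ 33 mm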